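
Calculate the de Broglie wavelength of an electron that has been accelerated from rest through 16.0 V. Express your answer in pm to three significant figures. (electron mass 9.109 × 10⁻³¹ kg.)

KE = eV = 1.602 × 10⁻¹⁹ × 16.00 = 2.563 × 10⁻¹⁸ J.
p = √(2mKE) = √(2 × 9.109 × 10⁻³¹ × 2.563 × 10⁻¹⁸) = 2.161 × 10⁻²⁴ kg·m/s.
λ = h/p = 6.626 × 10⁻³⁴ / 2.161 × 10⁻²⁴ = 3.07 × 10⁻¹⁰ m = 307 pm.

λ = 307 pm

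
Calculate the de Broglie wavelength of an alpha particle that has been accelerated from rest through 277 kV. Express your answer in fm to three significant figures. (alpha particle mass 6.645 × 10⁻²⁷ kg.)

λ = 19.3 fm

KE = 2eV = 2 × 1.602 × 10⁻¹⁹ × 2.770 × 10⁵ = 8.875 × 10⁻¹⁴ J.
p = √(2mKE) = √(2 × 6.645 × 10⁻²⁷ × 8.875 × 10⁻¹⁴) = 3.434 × 10⁻²⁰ kg·m/s.
λ = h/p = 6.626 × 10⁻³⁴ / 3.434 × 10⁻²⁰ = 1.93 × 10⁻¹⁴ m = 19.3 fm.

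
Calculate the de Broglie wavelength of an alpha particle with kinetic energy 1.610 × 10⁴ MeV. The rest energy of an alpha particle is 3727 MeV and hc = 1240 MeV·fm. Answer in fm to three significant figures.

λ = 0.0637 fm

Total energy E = KE + m₀c² = 1.610 × 10⁴ + 3727 = 19827 MeV.
(pc)² = E² − (m₀c²)² = (19827)² − (3727)² = 3.792 × 10⁸ MeV², so pc = 1.947 × 10⁴ MeV.
λ = hc/(pc) = 1240 MeV·fm / 1.947 × 10⁴ MeV = 0.0637 fm.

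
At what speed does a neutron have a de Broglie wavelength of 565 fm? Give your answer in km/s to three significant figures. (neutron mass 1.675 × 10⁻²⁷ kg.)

v = 700 km/s

p = h/λ = 6.626 × 10⁻³⁴ / 5.650 × 10⁻¹³ = 1.173 × 10⁻²¹ kg·m/s.
v = p/m = 1.173 × 10⁻²¹ / 1.675 × 10⁻²⁷ = 7.00 × 10⁵ m/s = 700 km/s.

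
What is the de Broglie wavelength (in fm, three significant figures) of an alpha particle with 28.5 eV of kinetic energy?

λ = 2690 fm

KE = 28.5 eV = 4.566 × 10⁻¹⁸ J.
p = √(2mKE) = √(2 × 6.645 × 10⁻²⁷ × 4.566 × 10⁻¹⁸) = 2.463 × 10⁻²² kg·m/s.
λ = h/p = 6.626 × 10⁻³⁴ / 2.463 × 10⁻²² = 2.69 × 10⁻¹² m = 2690 fm.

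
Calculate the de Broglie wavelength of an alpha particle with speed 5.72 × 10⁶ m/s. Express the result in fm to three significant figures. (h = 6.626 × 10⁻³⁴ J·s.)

λ = 17.4 fm

p = mv = 6.645 × 10⁻²⁷ × 5.72 × 10⁶ = 3.801 × 10⁻²⁰ kg·m/s.
λ = h/p = 6.626 × 10⁻³⁴ / 3.801 × 10⁻²⁰ = 1.74 × 10⁻¹⁴ m = 17.4 fm.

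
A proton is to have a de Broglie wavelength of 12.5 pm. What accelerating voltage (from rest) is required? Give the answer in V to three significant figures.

p = h/λ = 6.626 × 10⁻³⁴ / 1.250 × 10⁻¹¹ = 5.301 × 10⁻²³ kg·m/s.
KE = p²/(2m) = 8.398 × 10⁻¹⁹ J.
V = KE/e = 8.398 × 10⁻¹⁹ / (1.602 × 10⁻¹⁹) = 5.24 V.

V = 5.24 V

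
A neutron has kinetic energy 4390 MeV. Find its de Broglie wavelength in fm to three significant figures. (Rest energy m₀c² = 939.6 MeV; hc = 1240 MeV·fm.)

Total energy E = KE + m₀c² = 4390 + 939.6 = 5329.6 MeV.
(pc)² = E² − (m₀c²)² = (5329.6)² − (939.6)² = 2.752 × 10⁷ MeV², so pc = 5246 MeV.
λ = hc/(pc) = 1240 MeV·fm / 5246 MeV = 0.236 fm.

λ = 0.236 fm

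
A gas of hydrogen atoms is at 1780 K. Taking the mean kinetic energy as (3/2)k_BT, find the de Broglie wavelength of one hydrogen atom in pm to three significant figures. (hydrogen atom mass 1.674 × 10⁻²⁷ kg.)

λ = 59.6 pm

KE = (3/2)k_BT = 1.5 × 1.381 × 10⁻²³ × 1780 = 3.687 × 10⁻²⁰ J.
p = √(2mKE) = √(2 × 1.674 × 10⁻²⁷ × 3.687 × 10⁻²⁰) = 1.111 × 10⁻²³ kg·m/s.
λ = h/p = 5.96 × 10⁻¹¹ m = 59.6 pm.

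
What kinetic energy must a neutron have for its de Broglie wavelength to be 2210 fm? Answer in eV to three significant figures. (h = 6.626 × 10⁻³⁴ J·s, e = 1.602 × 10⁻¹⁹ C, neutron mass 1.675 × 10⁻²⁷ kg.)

KE = 167 eV

p = h/λ = 6.626 × 10⁻³⁴ / 2.210 × 10⁻¹² = 2.998 × 10⁻²² kg·m/s.
KE = p²/(2m) = (2.998 × 10⁻²²)² / (2 × 1.675 × 10⁻²⁷) = 2.683 × 10⁻¹⁷ J = 167 eV.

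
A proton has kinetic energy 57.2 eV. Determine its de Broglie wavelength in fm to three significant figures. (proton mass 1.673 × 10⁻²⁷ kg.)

KE = 57.2 eV = 9.163 × 10⁻¹⁸ J.
p = √(2mKE) = √(2 × 1.673 × 10⁻²⁷ × 9.163 × 10⁻¹⁸) = 1.751 × 10⁻²² kg·m/s.
λ = h/p = 6.626 × 10⁻³⁴ / 1.751 × 10⁻²² = 3.78 × 10⁻¹² m = 3780 fm.

λ = 3780 fm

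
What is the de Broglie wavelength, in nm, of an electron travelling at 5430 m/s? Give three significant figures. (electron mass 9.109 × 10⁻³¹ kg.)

p = mv = 9.109 × 10⁻³¹ × 5430 = 4.946 × 10⁻²⁷ kg·m/s.
λ = h/p = 6.626 × 10⁻³⁴ / 4.946 × 10⁻²⁷ = 1.34 × 10⁻⁷ m = 134 nm.

λ = 134 nm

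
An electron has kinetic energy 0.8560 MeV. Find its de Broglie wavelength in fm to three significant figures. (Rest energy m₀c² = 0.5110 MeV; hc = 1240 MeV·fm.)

λ = 978 fm

Total energy E = KE + m₀c² = 0.8560 + 0.5110 = 1.3670 MeV.
(pc)² = E² − (m₀c²)² = (1.3670)² − (0.5110)² = 1.608 MeV², so pc = 1.268 MeV.
λ = hc/(pc) = 1240 MeV·fm / 1.268 MeV = 978 fm.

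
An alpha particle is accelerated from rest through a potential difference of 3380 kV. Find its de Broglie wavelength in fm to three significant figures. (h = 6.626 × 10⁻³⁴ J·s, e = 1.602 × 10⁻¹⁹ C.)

λ = 5.52 fm

KE = 2eV = 2 × 1.602 × 10⁻¹⁹ × 3.380 × 10⁶ = 1.083 × 10⁻¹² J.
p = √(2mKE) = √(2 × 6.645 × 10⁻²⁷ × 1.083 × 10⁻¹²) = 1.200 × 10⁻¹⁹ kg·m/s.
λ = h/p = 6.626 × 10⁻³⁴ / 1.200 × 10⁻¹⁹ = 5.52 × 10⁻¹⁵ m = 5.52 fm.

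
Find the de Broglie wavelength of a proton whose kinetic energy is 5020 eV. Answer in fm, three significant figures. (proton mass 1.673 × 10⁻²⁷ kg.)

λ = 404 fm

KE = 5020 eV = 8.042 × 10⁻¹⁶ J.
p = √(2mKE) = √(2 × 1.673 × 10⁻²⁷ × 8.042 × 10⁻¹⁶) = 1.640 × 10⁻²¹ kg·m/s.
λ = h/p = 6.626 × 10⁻³⁴ / 1.640 × 10⁻²¹ = 4.04 × 10⁻¹³ m = 404 fm.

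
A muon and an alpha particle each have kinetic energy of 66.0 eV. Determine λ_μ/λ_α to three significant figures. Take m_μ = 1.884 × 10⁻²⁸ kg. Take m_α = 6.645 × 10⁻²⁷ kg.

At fixed KE, p = √(2mKE) so λ = h/p ∝ 1/√m.
λ_μ/λ_α = √(m_α/m_μ) = √(6.645 × 10⁻²⁷/1.884 × 10⁻²⁸) = √(35.27) = 5.94.

λ_μ/λ_α = 5.94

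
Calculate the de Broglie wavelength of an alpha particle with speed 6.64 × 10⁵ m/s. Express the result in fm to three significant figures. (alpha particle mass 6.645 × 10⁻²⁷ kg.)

p = mv = 6.645 × 10⁻²⁷ × 6.64 × 10⁵ = 4.412 × 10⁻²¹ kg·m/s.
λ = h/p = 6.626 × 10⁻³⁴ / 4.412 × 10⁻²¹ = 1.50 × 10⁻¹³ m = 150 fm.

λ = 150 fm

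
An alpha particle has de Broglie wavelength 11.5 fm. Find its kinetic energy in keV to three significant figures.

p = h/λ = 6.626 × 10⁻³⁴ / 1.150 × 10⁻¹⁴ = 5.762 × 10⁻²⁰ kg·m/s.
KE = p²/(2m) = (5.762 × 10⁻²⁰)² / (2 × 6.645 × 10⁻²⁷) = 2.498 × 10⁻¹³ J = 1560 keV.

KE = 1560 keV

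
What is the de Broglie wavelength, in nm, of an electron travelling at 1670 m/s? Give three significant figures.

p = mv = 9.109 × 10⁻³¹ × 1670 = 1.521 × 10⁻²⁷ kg·m/s.
λ = h/p = 6.626 × 10⁻³⁴ / 1.521 × 10⁻²⁷ = 4.36 × 10⁻⁷ m = 436 nm.

λ = 436 nm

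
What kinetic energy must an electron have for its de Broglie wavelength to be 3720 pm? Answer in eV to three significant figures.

p = h/λ = 6.626 × 10⁻³⁴ / 3.720 × 10⁻⁹ = 1.781 × 10⁻²⁵ kg·m/s.
KE = p²/(2m) = (1.781 × 10⁻²⁵)² / (2 × 9.109 × 10⁻³¹) = 1.741 × 10⁻²⁰ J = 0.109 eV.

KE = 0.109 eV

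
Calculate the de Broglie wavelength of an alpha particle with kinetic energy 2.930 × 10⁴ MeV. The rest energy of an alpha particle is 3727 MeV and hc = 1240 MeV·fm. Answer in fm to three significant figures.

λ = 0.0378 fm

Total energy E = KE + m₀c² = 2.930 × 10⁴ + 3727 = 33027 MeV.
(pc)² = E² − (m₀c²)² = (33027)² − (3727)² = 1.077 × 10⁹ MeV², so pc = 3.282 × 10⁴ MeV.
λ = hc/(pc) = 1240 MeV·fm / 3.282 × 10⁴ MeV = 0.0378 fm.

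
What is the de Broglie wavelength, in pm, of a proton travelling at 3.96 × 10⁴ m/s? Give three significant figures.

λ = 10.0 pm

p = mv = 1.673 × 10⁻²⁷ × 3.96 × 10⁴ = 6.625 × 10⁻²³ kg·m/s.
λ = h/p = 6.626 × 10⁻³⁴ / 6.625 × 10⁻²³ = 1.00 × 10⁻¹¹ m = 10.0 pm.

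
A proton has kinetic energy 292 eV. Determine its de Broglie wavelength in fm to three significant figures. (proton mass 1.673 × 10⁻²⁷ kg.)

KE = 292 eV = 4.678 × 10⁻¹⁷ J.
p = √(2mKE) = √(2 × 1.673 × 10⁻²⁷ × 4.678 × 10⁻¹⁷) = 3.956 × 10⁻²² kg·m/s.
λ = h/p = 6.626 × 10⁻³⁴ / 3.956 × 10⁻²² = 1.67 × 10⁻¹² m = 1670 fm.

λ = 1670 fm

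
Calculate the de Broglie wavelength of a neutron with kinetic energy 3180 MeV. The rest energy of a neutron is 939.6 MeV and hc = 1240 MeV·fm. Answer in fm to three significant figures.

λ = 0.309 fm

Total energy E = KE + m₀c² = 3180 + 939.6 = 4119.6 MeV.
(pc)² = E² − (m₀c²)² = (4119.6)² − (939.6)² = 1.609 × 10⁷ MeV², so pc = 4011 MeV.
λ = hc/(pc) = 1240 MeV·fm / 4011 MeV = 0.309 fm.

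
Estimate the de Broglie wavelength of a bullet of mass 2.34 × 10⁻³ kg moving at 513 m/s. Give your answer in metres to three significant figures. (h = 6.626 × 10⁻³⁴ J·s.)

p = mv = 2.34 × 10⁻³ × 513 = 1.200 kg·m/s.
λ = h/p = 6.626 × 10⁻³⁴ / 1.200 = 5.52 × 10⁻³⁴ m.

λ = 5.52 × 10⁻³⁴ m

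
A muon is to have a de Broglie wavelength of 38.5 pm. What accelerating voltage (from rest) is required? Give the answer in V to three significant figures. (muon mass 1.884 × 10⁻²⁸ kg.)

V = 4.91 V

p = h/λ = 6.626 × 10⁻³⁴ / 3.850 × 10⁻¹¹ = 1.721 × 10⁻²³ kg·m/s.
KE = p²/(2m) = 7.861 × 10⁻¹⁹ J.
V = KE/e = 7.861 × 10⁻¹⁹ / (1.602 × 10⁻¹⁹) = 4.91 V.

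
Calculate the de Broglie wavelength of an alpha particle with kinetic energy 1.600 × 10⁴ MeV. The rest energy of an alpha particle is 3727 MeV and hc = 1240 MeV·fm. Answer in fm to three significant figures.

Total energy E = KE + m₀c² = 1.600 × 10⁴ + 3727 = 19727 MeV.
(pc)² = E² − (m₀c²)² = (19727)² − (3727)² = 3.753 × 10⁸ MeV², so pc = 1.937 × 10⁴ MeV.
λ = hc/(pc) = 1240 MeV·fm / 1.937 × 10⁴ MeV = 0.0640 fm.

λ = 0.0640 fm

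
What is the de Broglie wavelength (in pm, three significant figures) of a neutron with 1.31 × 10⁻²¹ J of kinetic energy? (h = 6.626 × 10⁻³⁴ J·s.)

λ = 316 pm

p = √(2mKE) = √(2 × 1.675 × 10⁻²⁷ × 1.310 × 10⁻²¹) = 2.095 × 10⁻²⁴ kg·m/s.
λ = h/p = 6.626 × 10⁻³⁴ / 2.095 × 10⁻²⁴ = 3.16 × 10⁻¹⁰ m = 316 pm.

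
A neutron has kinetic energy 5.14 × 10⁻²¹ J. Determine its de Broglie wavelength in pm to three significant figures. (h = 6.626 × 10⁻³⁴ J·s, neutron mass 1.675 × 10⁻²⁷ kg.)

λ = 160 pm

p = √(2mKE) = √(2 × 1.675 × 10⁻²⁷ × 5.140 × 10⁻²¹) = 4.150 × 10⁻²⁴ kg·m/s.
λ = h/p = 6.626 × 10⁻³⁴ / 4.150 × 10⁻²⁴ = 1.60 × 10⁻¹⁰ m = 160 pm.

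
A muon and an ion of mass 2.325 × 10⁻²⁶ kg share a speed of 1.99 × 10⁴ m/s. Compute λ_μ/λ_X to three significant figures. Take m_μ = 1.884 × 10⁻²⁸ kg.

At fixed v, p = mv so λ = h/(mv) ∝ 1/m.
λ_μ/λ_X = m_X/m_μ = 2.325 × 10⁻²⁶/1.884 × 10⁻²⁸ = 123.

λ_μ/λ_X = 123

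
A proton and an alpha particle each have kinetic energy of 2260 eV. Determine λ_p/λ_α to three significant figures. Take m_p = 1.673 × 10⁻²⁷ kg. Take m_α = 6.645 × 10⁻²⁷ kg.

λ_p/λ_α = 1.99

At fixed KE, p = √(2mKE) so λ = h/p ∝ 1/√m.
λ_p/λ_α = √(m_α/m_p) = √(6.645 × 10⁻²⁷/1.673 × 10⁻²⁷) = √(3.972) = 1.99.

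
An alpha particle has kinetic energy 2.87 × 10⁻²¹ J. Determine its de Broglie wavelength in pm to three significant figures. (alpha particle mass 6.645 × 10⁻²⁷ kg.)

λ = 107 pm

p = √(2mKE) = √(2 × 6.645 × 10⁻²⁷ × 2.870 × 10⁻²¹) = 6.176 × 10⁻²⁴ kg·m/s.
λ = h/p = 6.626 × 10⁻³⁴ / 6.176 × 10⁻²⁴ = 1.07 × 10⁻¹⁰ m = 107 pm.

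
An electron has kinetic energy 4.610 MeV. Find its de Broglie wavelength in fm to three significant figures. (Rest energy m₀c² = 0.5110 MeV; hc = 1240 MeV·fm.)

λ = 243 fm

Total energy E = KE + m₀c² = 4.610 + 0.5110 = 5.1210 MeV.
(pc)² = E² − (m₀c²)² = (5.1210)² − (0.5110)² = 25.96 MeV², so pc = 5.095 MeV.
λ = hc/(pc) = 1240 MeV·fm / 5.095 MeV = 243 fm.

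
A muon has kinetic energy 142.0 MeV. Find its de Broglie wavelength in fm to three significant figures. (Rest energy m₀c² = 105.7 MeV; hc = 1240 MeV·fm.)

Total energy E = KE + m₀c² = 142.0 + 105.7 = 247.7 MeV.
(pc)² = E² − (m₀c²)² = (247.7)² − (105.7)² = 5.018 × 10⁴ MeV², so pc = 224.0 MeV.
λ = hc/(pc) = 1240 MeV·fm / 224.0 MeV = 5.54 fm.

λ = 5.54 fm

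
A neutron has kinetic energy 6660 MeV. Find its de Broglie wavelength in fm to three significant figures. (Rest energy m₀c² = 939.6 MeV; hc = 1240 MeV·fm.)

Total energy E = KE + m₀c² = 6660 + 939.6 = 7599.6 MeV.
(pc)² = E² − (m₀c²)² = (7599.6)² − (939.6)² = 5.687 × 10⁷ MeV², so pc = 7541 MeV.
λ = hc/(pc) = 1240 MeV·fm / 7541 MeV = 0.164 fm.

λ = 0.164 fm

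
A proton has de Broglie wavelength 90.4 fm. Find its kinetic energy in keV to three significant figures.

p = h/λ = 6.626 × 10⁻³⁴ / 9.040 × 10⁻¹⁴ = 7.330 × 10⁻²¹ kg·m/s.
KE = p²/(2m) = (7.330 × 10⁻²¹)² / (2 × 1.673 × 10⁻²⁷) = 1.606 × 10⁻¹⁴ J = 100 keV.

KE = 100 keV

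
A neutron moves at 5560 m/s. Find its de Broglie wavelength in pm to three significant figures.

λ = 71.1 pm

p = mv = 1.675 × 10⁻²⁷ × 5560 = 9.313 × 10⁻²⁴ kg·m/s.
λ = h/p = 6.626 × 10⁻³⁴ / 9.313 × 10⁻²⁴ = 7.11 × 10⁻¹¹ m = 71.1 pm.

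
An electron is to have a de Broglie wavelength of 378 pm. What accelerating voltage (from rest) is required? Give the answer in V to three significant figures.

p = h/λ = 6.626 × 10⁻³⁴ / 3.780 × 10⁻¹⁰ = 1.753 × 10⁻²⁴ kg·m/s.
KE = p²/(2m) = 1.687 × 10⁻¹⁸ J.
V = KE/e = 1.687 × 10⁻¹⁸ / (1.602 × 10⁻¹⁹) = 10.5 V.

V = 10.5 V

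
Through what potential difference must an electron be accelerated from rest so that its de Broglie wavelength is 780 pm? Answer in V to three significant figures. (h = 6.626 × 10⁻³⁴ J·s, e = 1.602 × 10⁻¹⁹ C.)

p = h/λ = 6.626 × 10⁻³⁴ / 7.800 × 10⁻¹⁰ = 8.495 × 10⁻²⁵ kg·m/s.
KE = p²/(2m) = 3.961 × 10⁻¹⁹ J.
V = KE/e = 3.961 × 10⁻¹⁹ / (1.602 × 10⁻¹⁹) = 2.47 V.

V = 2.47 V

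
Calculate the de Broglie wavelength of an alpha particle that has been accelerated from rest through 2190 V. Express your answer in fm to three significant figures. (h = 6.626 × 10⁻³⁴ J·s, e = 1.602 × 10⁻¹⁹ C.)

λ = 217 fm

KE = 2eV = 2 × 1.602 × 10⁻¹⁹ × 2190 = 7.017 × 10⁻¹⁶ J.
p = √(2mKE) = √(2 × 6.645 × 10⁻²⁷ × 7.017 × 10⁻¹⁶) = 3.054 × 10⁻²¹ kg·m/s.
λ = h/p = 6.626 × 10⁻³⁴ / 3.054 × 10⁻²¹ = 2.17 × 10⁻¹³ m = 217 fm.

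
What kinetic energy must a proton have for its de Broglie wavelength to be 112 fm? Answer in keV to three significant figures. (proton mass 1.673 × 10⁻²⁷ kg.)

p = h/λ = 6.626 × 10⁻³⁴ / 1.120 × 10⁻¹³ = 5.916 × 10⁻²¹ kg·m/s.
KE = p²/(2m) = (5.916 × 10⁻²¹)² / (2 × 1.673 × 10⁻²⁷) = 1.046 × 10⁻¹⁴ J = 65.3 keV.

KE = 65.3 keV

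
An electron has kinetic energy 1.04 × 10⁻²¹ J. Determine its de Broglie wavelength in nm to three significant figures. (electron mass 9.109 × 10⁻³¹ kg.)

λ = 15.2 nm

p = √(2mKE) = √(2 × 9.109 × 10⁻³¹ × 1.040 × 10⁻²¹) = 4.353 × 10⁻²⁶ kg·m/s.
λ = h/p = 6.626 × 10⁻³⁴ / 4.353 × 10⁻²⁶ = 1.52 × 10⁻⁸ m = 15.2 nm.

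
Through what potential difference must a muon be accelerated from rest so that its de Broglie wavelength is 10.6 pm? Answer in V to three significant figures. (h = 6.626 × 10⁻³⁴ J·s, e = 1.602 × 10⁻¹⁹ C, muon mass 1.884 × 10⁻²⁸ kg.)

V = 64.7 V

p = h/λ = 6.626 × 10⁻³⁴ / 1.060 × 10⁻¹¹ = 6.251 × 10⁻²³ kg·m/s.
KE = p²/(2m) = 1.037 × 10⁻¹⁷ J.
V = KE/e = 1.037 × 10⁻¹⁷ / (1.602 × 10⁻¹⁹) = 64.7 V.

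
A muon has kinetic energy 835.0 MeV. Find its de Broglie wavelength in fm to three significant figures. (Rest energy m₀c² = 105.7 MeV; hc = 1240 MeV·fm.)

λ = 1.33 fm

Total energy E = KE + m₀c² = 835.0 + 105.7 = 940.7 MeV.
(pc)² = E² − (m₀c²)² = (940.7)² − (105.7)² = 8.737 × 10⁵ MeV², so pc = 934.7 MeV.
λ = hc/(pc) = 1240 MeV·fm / 934.7 MeV = 1.33 fm.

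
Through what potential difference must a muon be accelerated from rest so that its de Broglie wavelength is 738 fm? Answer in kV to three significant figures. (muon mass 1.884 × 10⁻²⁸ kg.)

p = h/λ = 6.626 × 10⁻³⁴ / 7.380 × 10⁻¹³ = 8.978 × 10⁻²² kg·m/s.
KE = p²/(2m) = 2.139 × 10⁻¹⁵ J.
V = KE/e = 2.139 × 10⁻¹⁵ / (1.602 × 10⁻¹⁹) = 13.4 kV.

V = 13.4 kV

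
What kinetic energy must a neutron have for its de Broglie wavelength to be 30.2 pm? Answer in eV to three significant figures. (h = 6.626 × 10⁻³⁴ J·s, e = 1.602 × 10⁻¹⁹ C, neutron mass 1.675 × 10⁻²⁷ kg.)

KE = 0.897 eV

p = h/λ = 6.626 × 10⁻³⁴ / 3.020 × 10⁻¹¹ = 2.194 × 10⁻²³ kg·m/s.
KE = p²/(2m) = (2.194 × 10⁻²³)² / (2 × 1.675 × 10⁻²⁷) = 1.437 × 10⁻¹⁹ J = 0.897 eV.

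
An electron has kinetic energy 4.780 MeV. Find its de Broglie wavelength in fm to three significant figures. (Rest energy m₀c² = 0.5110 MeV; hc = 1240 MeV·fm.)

λ = 235 fm

Total energy E = KE + m₀c² = 4.780 + 0.5110 = 5.2910 MeV.
(pc)² = E² − (m₀c²)² = (5.2910)² − (0.5110)² = 27.73 MeV², so pc = 5.266 MeV.
λ = hc/(pc) = 1240 MeV·fm / 5.266 MeV = 235 fm.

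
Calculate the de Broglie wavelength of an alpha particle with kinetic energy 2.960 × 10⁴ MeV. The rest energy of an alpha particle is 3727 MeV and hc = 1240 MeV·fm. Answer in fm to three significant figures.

Total energy E = KE + m₀c² = 2.960 × 10⁴ + 3727 = 33327 MeV.
(pc)² = E² − (m₀c²)² = (33327)² − (3727)² = 1.097 × 10⁹ MeV², so pc = 3.312 × 10⁴ MeV.
λ = hc/(pc) = 1240 MeV·fm / 3.312 × 10⁴ MeV = 0.0374 fm.

λ = 0.0374 fm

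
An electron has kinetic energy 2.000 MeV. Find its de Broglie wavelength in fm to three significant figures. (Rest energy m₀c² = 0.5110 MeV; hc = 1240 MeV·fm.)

λ = 504 fm

Total energy E = KE + m₀c² = 2.000 + 0.5110 = 2.5110 MeV.
(pc)² = E² − (m₀c²)² = (2.5110)² − (0.5110)² = 6.044 MeV², so pc = 2.458 MeV.
λ = hc/(pc) = 1240 MeV·fm / 2.458 MeV = 504 fm.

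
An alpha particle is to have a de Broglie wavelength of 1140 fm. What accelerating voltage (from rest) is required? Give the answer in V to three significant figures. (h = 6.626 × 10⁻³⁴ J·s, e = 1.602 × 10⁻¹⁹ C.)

p = h/λ = 6.626 × 10⁻³⁴ / 1.140 × 10⁻¹² = 5.812 × 10⁻²² kg·m/s.
KE = p²/(2m) = 2.542 × 10⁻¹⁷ J.
V = KE/2e = 2.542 × 10⁻¹⁷ / (2 × 1.602 × 10⁻¹⁹) = 79.3 V.

V = 79.3 V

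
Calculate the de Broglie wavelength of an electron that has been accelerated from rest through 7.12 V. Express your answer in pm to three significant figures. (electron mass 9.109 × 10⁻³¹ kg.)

KE = eV = 1.602 × 10⁻¹⁹ × 7.120 = 1.141 × 10⁻¹⁸ J.
p = √(2mKE) = √(2 × 9.109 × 10⁻³¹ × 1.141 × 10⁻¹⁸) = 1.442 × 10⁻²⁴ kg·m/s.
λ = h/p = 6.626 × 10⁻³⁴ / 1.442 × 10⁻²⁴ = 4.60 × 10⁻¹⁰ m = 460 pm.

λ = 460 pm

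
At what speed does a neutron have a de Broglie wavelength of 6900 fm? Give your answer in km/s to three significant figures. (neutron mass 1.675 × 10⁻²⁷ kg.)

p = h/λ = 6.626 × 10⁻³⁴ / 6.900 × 10⁻¹² = 9.603 × 10⁻²³ kg·m/s.
v = p/m = 9.603 × 10⁻²³ / 1.675 × 10⁻²⁷ = 5.73 × 10⁴ m/s = 57.3 km/s.

v = 57.3 km/s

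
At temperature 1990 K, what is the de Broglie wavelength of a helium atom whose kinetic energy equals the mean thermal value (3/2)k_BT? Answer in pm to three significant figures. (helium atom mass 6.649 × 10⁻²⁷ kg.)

λ = 28.3 pm

KE = (3/2)k_BT = 1.5 × 1.381 × 10⁻²³ × 1990 = 4.122 × 10⁻²⁰ J.
p = √(2mKE) = √(2 × 6.649 × 10⁻²⁷ × 4.122 × 10⁻²⁰) = 2.341 × 10⁻²³ kg·m/s.
λ = h/p = 2.83 × 10⁻¹¹ m = 28.3 pm.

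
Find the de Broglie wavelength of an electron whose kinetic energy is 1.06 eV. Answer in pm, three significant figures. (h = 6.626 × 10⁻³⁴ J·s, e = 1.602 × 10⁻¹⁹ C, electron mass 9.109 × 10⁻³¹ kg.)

KE = 1.06 eV = 1.698 × 10⁻¹⁹ J.
p = √(2mKE) = √(2 × 9.109 × 10⁻³¹ × 1.698 × 10⁻¹⁹) = 5.562 × 10⁻²⁵ kg·m/s.
λ = h/p = 6.626 × 10⁻³⁴ / 5.562 × 10⁻²⁵ = 1.19 × 10⁻⁹ m = 1190 pm.

λ = 1190 pm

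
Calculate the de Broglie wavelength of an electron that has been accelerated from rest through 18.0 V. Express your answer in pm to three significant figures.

λ = 289 pm

KE = eV = 1.602 × 10⁻¹⁹ × 18.00 = 2.884 × 10⁻¹⁸ J.
p = √(2mKE) = √(2 × 9.109 × 10⁻³¹ × 2.884 × 10⁻¹⁸) = 2.292 × 10⁻²⁴ kg·m/s.
λ = h/p = 6.626 × 10⁻³⁴ / 2.292 × 10⁻²⁴ = 2.89 × 10⁻¹⁰ m = 289 pm.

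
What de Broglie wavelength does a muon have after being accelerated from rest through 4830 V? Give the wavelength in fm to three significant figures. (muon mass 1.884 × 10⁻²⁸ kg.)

KE = eV = 1.602 × 10⁻¹⁹ × 4830 = 7.738 × 10⁻¹⁶ J.
p = √(2mKE) = √(2 × 1.884 × 10⁻²⁸ × 7.738 × 10⁻¹⁶) = 5.400 × 10⁻²² kg·m/s.
λ = h/p = 6.626 × 10⁻³⁴ / 5.400 × 10⁻²² = 1.23 × 10⁻¹² m = 1230 fm.

λ = 1230 fm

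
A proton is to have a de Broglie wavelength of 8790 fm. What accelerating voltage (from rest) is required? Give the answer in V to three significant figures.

p = h/λ = 6.626 × 10⁻³⁴ / 8.790 × 10⁻¹² = 7.538 × 10⁻²³ kg·m/s.
KE = p²/(2m) = 1.698 × 10⁻¹⁸ J.
V = KE/e = 1.698 × 10⁻¹⁸ / (1.602 × 10⁻¹⁹) = 10.6 V.

V = 10.6 V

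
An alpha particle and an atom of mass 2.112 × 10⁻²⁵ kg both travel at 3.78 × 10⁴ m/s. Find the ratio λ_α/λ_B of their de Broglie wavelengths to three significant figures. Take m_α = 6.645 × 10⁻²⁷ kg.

At fixed v, p = mv so λ = h/(mv) ∝ 1/m.
λ_α/λ_B = m_B/m_α = 2.112 × 10⁻²⁵/6.645 × 10⁻²⁷ = 31.8.

λ_α/λ_B = 31.8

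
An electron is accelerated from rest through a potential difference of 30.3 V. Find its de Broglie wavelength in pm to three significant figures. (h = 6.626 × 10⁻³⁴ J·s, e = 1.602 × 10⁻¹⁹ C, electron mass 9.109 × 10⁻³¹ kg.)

λ = 223 pm

KE = eV = 1.602 × 10⁻¹⁹ × 30.30 = 4.854 × 10⁻¹⁸ J.
p = √(2mKE) = √(2 × 9.109 × 10⁻³¹ × 4.854 × 10⁻¹⁸) = 2.974 × 10⁻²⁴ kg·m/s.
λ = h/p = 6.626 × 10⁻³⁴ / 2.974 × 10⁻²⁴ = 2.23 × 10⁻¹⁰ m = 223 pm.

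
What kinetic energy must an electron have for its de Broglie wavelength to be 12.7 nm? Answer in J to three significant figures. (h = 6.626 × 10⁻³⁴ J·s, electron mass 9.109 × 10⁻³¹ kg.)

p = h/λ = 6.626 × 10⁻³⁴ / 1.270 × 10⁻⁸ = 5.217 × 10⁻²⁶ kg·m/s.
KE = p²/(2m) = (5.217 × 10⁻²⁶)² / (2 × 9.109 × 10⁻³¹) = 1.494 × 10⁻²¹ J = 1.49 × 10⁻²¹ J.

KE = 1.49 × 10⁻²¹ J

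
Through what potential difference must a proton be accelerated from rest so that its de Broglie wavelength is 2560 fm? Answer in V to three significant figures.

V = 125 V

p = h/λ = 6.626 × 10⁻³⁴ / 2.560 × 10⁻¹² = 2.588 × 10⁻²² kg·m/s.
KE = p²/(2m) = 2.002 × 10⁻¹⁷ J.
V = KE/e = 2.002 × 10⁻¹⁷ / (1.602 × 10⁻¹⁹) = 125 V.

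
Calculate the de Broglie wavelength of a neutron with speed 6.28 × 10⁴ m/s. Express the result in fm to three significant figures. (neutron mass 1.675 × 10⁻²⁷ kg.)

p = mv = 1.675 × 10⁻²⁷ × 6.28 × 10⁴ = 1.052 × 10⁻²² kg·m/s.
λ = h/p = 6.626 × 10⁻³⁴ / 1.052 × 10⁻²² = 6.30 × 10⁻¹² m = 6300 fm.

λ = 6300 fm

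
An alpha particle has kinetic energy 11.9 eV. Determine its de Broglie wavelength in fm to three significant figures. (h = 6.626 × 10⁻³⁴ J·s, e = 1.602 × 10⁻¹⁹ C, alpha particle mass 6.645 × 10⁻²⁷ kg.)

λ = 4160 fm

KE = 11.9 eV = 1.906 × 10⁻¹⁸ J.
p = √(2mKE) = √(2 × 6.645 × 10⁻²⁷ × 1.906 × 10⁻¹⁸) = 1.592 × 10⁻²² kg·m/s.
λ = h/p = 6.626 × 10⁻³⁴ / 1.592 × 10⁻²² = 4.16 × 10⁻¹² m = 4160 fm.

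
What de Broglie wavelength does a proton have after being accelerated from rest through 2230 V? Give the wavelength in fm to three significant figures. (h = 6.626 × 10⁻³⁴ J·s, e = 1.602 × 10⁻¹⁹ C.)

λ = 606 fm

KE = eV = 1.602 × 10⁻¹⁹ × 2230 = 3.572 × 10⁻¹⁶ J.
p = √(2mKE) = √(2 × 1.673 × 10⁻²⁷ × 3.572 × 10⁻¹⁶) = 1.093 × 10⁻²¹ kg·m/s.
λ = h/p = 6.626 × 10⁻³⁴ / 1.093 × 10⁻²¹ = 6.06 × 10⁻¹³ m = 606 fm.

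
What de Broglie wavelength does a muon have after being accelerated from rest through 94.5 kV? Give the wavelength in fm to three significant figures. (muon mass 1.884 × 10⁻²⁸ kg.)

λ = 277 fm

KE = eV = 1.602 × 10⁻¹⁹ × 9.450 × 10⁴ = 1.514 × 10⁻¹⁴ J.
p = √(2mKE) = √(2 × 1.884 × 10⁻²⁸ × 1.514 × 10⁻¹⁴) = 2.388 × 10⁻²¹ kg·m/s.
λ = h/p = 6.626 × 10⁻³⁴ / 2.388 × 10⁻²¹ = 2.77 × 10⁻¹³ m = 277 fm.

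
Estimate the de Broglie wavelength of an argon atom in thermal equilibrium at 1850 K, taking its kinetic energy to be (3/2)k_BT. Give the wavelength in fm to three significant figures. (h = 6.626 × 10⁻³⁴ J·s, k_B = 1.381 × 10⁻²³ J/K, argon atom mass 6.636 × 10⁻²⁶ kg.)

λ = 9290 fm

KE = (3/2)k_BT = 1.5 × 1.381 × 10⁻²³ × 1850 = 3.832 × 10⁻²⁰ J.
p = √(2mKE) = √(2 × 6.636 × 10⁻²⁶ × 3.832 × 10⁻²⁰) = 7.132 × 10⁻²³ kg·m/s.
λ = h/p = 9.29 × 10⁻¹² m = 9290 fm.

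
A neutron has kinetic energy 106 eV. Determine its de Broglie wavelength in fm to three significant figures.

λ = 2780 fm

KE = 106 eV = 1.698 × 10⁻¹⁷ J.
p = √(2mKE) = √(2 × 1.675 × 10⁻²⁷ × 1.698 × 10⁻¹⁷) = 2.385 × 10⁻²² kg·m/s.
λ = h/p = 6.626 × 10⁻³⁴ / 2.385 × 10⁻²² = 2.78 × 10⁻¹² m = 2780 fm.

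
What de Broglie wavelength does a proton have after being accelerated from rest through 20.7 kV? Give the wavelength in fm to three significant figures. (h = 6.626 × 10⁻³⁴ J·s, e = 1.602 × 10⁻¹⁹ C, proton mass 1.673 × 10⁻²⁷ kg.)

λ = 199 fm

KE = eV = 1.602 × 10⁻¹⁹ × 2.070 × 10⁴ = 3.316 × 10⁻¹⁵ J.
p = √(2mKE) = √(2 × 1.673 × 10⁻²⁷ × 3.316 × 10⁻¹⁵) = 3.331 × 10⁻²¹ kg·m/s.
λ = h/p = 6.626 × 10⁻³⁴ / 3.331 × 10⁻²¹ = 1.99 × 10⁻¹³ m = 199 fm.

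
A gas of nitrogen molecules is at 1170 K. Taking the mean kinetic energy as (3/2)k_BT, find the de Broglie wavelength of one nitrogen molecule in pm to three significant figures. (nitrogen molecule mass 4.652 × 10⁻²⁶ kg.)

KE = (3/2)k_BT = 1.5 × 1.381 × 10⁻²³ × 1170 = 2.424 × 10⁻²⁰ J.
p = √(2mKE) = √(2 × 4.652 × 10⁻²⁶ × 2.424 × 10⁻²⁰) = 4.749 × 10⁻²³ kg·m/s.
λ = h/p = 1.40 × 10⁻¹¹ m = 14.0 pm.

λ = 14.0 pm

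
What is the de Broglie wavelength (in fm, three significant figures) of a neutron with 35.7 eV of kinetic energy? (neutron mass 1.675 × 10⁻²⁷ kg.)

KE = 35.7 eV = 5.719 × 10⁻¹⁸ J.
p = √(2mKE) = √(2 × 1.675 × 10⁻²⁷ × 5.719 × 10⁻¹⁸) = 1.384 × 10⁻²² kg·m/s.
λ = h/p = 6.626 × 10⁻³⁴ / 1.384 × 10⁻²² = 4.79 × 10⁻¹² m = 4790 fm.

λ = 4790 fm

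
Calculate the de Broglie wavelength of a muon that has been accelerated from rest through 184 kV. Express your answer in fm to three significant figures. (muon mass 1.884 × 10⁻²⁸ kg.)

KE = eV = 1.602 × 10⁻¹⁹ × 1.840 × 10⁵ = 2.948 × 10⁻¹⁴ J.
p = √(2mKE) = √(2 × 1.884 × 10⁻²⁸ × 2.948 × 10⁻¹⁴) = 3.333 × 10⁻²¹ kg·m/s.
λ = h/p = 6.626 × 10⁻³⁴ / 3.333 × 10⁻²¹ = 1.99 × 10⁻¹³ m = 199 fm.

λ = 199 fm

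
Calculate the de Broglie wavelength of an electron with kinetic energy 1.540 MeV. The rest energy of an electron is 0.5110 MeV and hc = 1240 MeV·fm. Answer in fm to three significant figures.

λ = 624 fm

Total energy E = KE + m₀c² = 1.540 + 0.5110 = 2.0510 MeV.
(pc)² = E² − (m₀c²)² = (2.0510)² − (0.5110)² = 3.945 MeV², so pc = 1.986 MeV.
λ = hc/(pc) = 1240 MeV·fm / 1.986 MeV = 624 fm.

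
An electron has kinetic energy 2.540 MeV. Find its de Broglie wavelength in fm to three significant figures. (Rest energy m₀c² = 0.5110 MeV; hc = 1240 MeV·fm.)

Total energy E = KE + m₀c² = 2.540 + 0.5110 = 3.0510 MeV.
(pc)² = E² − (m₀c²)² = (3.0510)² − (0.5110)² = 9.047 MeV², so pc = 3.008 MeV.
λ = hc/(pc) = 1240 MeV·fm / 3.008 MeV = 412 fm.

λ = 412 fm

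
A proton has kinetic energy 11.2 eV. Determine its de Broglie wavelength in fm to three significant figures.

KE = 11.2 eV = 1.794 × 10⁻¹⁸ J.
p = √(2mKE) = √(2 × 1.673 × 10⁻²⁷ × 1.794 × 10⁻¹⁸) = 7.748 × 10⁻²³ kg·m/s.
λ = h/p = 6.626 × 10⁻³⁴ / 7.748 × 10⁻²³ = 8.55 × 10⁻¹² m = 8550 fm.

λ = 8550 fm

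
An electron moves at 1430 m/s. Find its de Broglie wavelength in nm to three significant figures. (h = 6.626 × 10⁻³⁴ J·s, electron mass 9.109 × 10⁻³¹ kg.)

λ = 509 nm

p = mv = 9.109 × 10⁻³¹ × 1430 = 1.303 × 10⁻²⁷ kg·m/s.
λ = h/p = 6.626 × 10⁻³⁴ / 1.303 × 10⁻²⁷ = 5.09 × 10⁻⁷ m = 509 nm.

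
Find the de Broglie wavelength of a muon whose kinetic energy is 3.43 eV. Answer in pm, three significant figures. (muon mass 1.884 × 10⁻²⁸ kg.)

λ = 46.0 pm

KE = 3.43 eV = 5.495 × 10⁻¹⁹ J.
p = √(2mKE) = √(2 × 1.884 × 10⁻²⁸ × 5.495 × 10⁻¹⁹) = 1.439 × 10⁻²³ kg·m/s.
λ = h/p = 6.626 × 10⁻³⁴ / 1.439 × 10⁻²³ = 4.60 × 10⁻¹¹ m = 46.0 pm.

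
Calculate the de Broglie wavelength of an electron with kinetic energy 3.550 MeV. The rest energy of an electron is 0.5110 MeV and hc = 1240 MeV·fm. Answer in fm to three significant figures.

λ = 308 fm

Total energy E = KE + m₀c² = 3.550 + 0.5110 = 4.0610 MeV.
(pc)² = E² − (m₀c²)² = (4.0610)² − (0.5110)² = 16.23 MeV², so pc = 4.029 MeV.
λ = hc/(pc) = 1240 MeV·fm / 4.029 MeV = 308 fm.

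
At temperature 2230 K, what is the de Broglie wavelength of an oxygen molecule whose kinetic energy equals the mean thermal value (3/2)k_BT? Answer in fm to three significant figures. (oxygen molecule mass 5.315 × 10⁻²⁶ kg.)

λ = 9460 fm

KE = (3/2)k_BT = 1.5 × 1.381 × 10⁻²³ × 2230 = 4.619 × 10⁻²⁰ J.
p = √(2mKE) = √(2 × 5.315 × 10⁻²⁶ × 4.619 × 10⁻²⁰) = 7.007 × 10⁻²³ kg·m/s.
λ = h/p = 9.46 × 10⁻¹² m = 9460 fm.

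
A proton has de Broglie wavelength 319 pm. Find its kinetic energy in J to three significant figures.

KE = 1.29 × 10⁻²¹ J

p = h/λ = 6.626 × 10⁻³⁴ / 3.190 × 10⁻¹⁰ = 2.077 × 10⁻²⁴ kg·m/s.
KE = p²/(2m) = (2.077 × 10⁻²⁴)² / (2 × 1.673 × 10⁻²⁷) = 1.289 × 10⁻²¹ J = 1.29 × 10⁻²¹ J.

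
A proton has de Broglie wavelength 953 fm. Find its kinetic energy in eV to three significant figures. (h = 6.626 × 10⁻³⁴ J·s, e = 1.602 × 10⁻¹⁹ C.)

KE = 902 eV

p = h/λ = 6.626 × 10⁻³⁴ / 9.530 × 10⁻¹³ = 6.953 × 10⁻²² kg·m/s.
KE = p²/(2m) = (6.953 × 10⁻²²)² / (2 × 1.673 × 10⁻²⁷) = 1.445 × 10⁻¹⁶ J = 902 eV.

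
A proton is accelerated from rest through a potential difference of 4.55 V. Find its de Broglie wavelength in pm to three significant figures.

λ = 13.4 pm

KE = eV = 1.602 × 10⁻¹⁹ × 4.550 = 7.289 × 10⁻¹⁹ J.
p = √(2mKE) = √(2 × 1.673 × 10⁻²⁷ × 7.289 × 10⁻¹⁹) = 4.939 × 10⁻²³ kg·m/s.
λ = h/p = 6.626 × 10⁻³⁴ / 4.939 × 10⁻²³ = 1.34 × 10⁻¹¹ m = 13.4 pm.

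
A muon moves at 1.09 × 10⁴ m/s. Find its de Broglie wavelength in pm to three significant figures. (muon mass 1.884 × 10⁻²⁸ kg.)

p = mv = 1.884 × 10⁻²⁸ × 1.09 × 10⁴ = 2.054 × 10⁻²⁴ kg·m/s.
λ = h/p = 6.626 × 10⁻³⁴ / 2.054 × 10⁻²⁴ = 3.23 × 10⁻¹⁰ m = 323 pm.

λ = 323 pm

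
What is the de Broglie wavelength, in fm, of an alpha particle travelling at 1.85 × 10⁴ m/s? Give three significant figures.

λ = 5390 fm

p = mv = 6.645 × 10⁻²⁷ × 1.85 × 10⁴ = 1.229 × 10⁻²² kg·m/s.
λ = h/p = 6.626 × 10⁻³⁴ / 1.229 × 10⁻²² = 5.39 × 10⁻¹² m = 5390 fm.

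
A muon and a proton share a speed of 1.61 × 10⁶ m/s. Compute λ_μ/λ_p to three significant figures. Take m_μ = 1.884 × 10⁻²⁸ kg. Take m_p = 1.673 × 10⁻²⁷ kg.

λ_μ/λ_p = 8.88

At fixed v, p = mv so λ = h/(mv) ∝ 1/m.
λ_μ/λ_p = m_p/m_μ = 1.673 × 10⁻²⁷/1.884 × 10⁻²⁸ = 8.88.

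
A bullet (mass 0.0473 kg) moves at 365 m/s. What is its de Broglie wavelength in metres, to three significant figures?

λ = 3.84 × 10⁻³⁵ m

p = mv = 0.0473 × 365 = 1.726 × 10¹ kg·m/s.
λ = h/p = 6.626 × 10⁻³⁴ / 1.726 × 10¹ = 3.84 × 10⁻³⁵ m.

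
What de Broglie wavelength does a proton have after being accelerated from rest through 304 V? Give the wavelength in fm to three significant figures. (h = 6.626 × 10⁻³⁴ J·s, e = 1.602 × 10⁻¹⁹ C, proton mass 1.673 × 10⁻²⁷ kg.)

λ = 1640 fm

KE = eV = 1.602 × 10⁻¹⁹ × 304.0 = 4.870 × 10⁻¹⁷ J.
p = √(2mKE) = √(2 × 1.673 × 10⁻²⁷ × 4.870 × 10⁻¹⁷) = 4.037 × 10⁻²² kg·m/s.
λ = h/p = 6.626 × 10⁻³⁴ / 4.037 × 10⁻²² = 1.64 × 10⁻¹² m = 1640 fm.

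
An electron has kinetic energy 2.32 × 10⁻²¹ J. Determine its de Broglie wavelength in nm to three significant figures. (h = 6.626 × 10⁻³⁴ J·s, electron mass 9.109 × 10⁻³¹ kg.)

λ = 10.2 nm

p = √(2mKE) = √(2 × 9.109 × 10⁻³¹ × 2.320 × 10⁻²¹) = 6.501 × 10⁻²⁶ kg·m/s.
λ = h/p = 6.626 × 10⁻³⁴ / 6.501 × 10⁻²⁶ = 1.02 × 10⁻⁸ m = 10.2 nm.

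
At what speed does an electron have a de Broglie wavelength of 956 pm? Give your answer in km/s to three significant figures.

p = h/λ = 6.626 × 10⁻³⁴ / 9.560 × 10⁻¹⁰ = 6.931 × 10⁻²⁵ kg·m/s.
v = p/m = 6.931 × 10⁻²⁵ / 9.109 × 10⁻³¹ = 7.61 × 10⁵ m/s = 761 km/s.

v = 761 km/s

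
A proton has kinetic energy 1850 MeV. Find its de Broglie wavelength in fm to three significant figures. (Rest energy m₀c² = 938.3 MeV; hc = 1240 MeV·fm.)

λ = 0.472 fm

Total energy E = KE + m₀c² = 1850 + 938.3 = 2788.3 MeV.
(pc)² = E² − (m₀c²)² = (2788.3)² − (938.3)² = 6.894 × 10⁶ MeV², so pc = 2626 MeV.
λ = hc/(pc) = 1240 MeV·fm / 2626 MeV = 0.472 fm.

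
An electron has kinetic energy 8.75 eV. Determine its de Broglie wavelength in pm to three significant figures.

KE = 8.75 eV = 1.402 × 10⁻¹⁸ J.
p = √(2mKE) = √(2 × 9.109 × 10⁻³¹ × 1.402 × 10⁻¹⁸) = 1.598 × 10⁻²⁴ kg·m/s.
λ = h/p = 6.626 × 10⁻³⁴ / 1.598 × 10⁻²⁴ = 4.15 × 10⁻¹⁰ m = 415 pm.

λ = 415 pm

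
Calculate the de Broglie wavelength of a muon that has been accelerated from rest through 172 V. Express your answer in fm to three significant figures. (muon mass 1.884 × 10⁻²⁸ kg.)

λ = 6500 fm

KE = eV = 1.602 × 10⁻¹⁹ × 172.0 = 2.755 × 10⁻¹⁷ J.
p = √(2mKE) = √(2 × 1.884 × 10⁻²⁸ × 2.755 × 10⁻¹⁷) = 1.019 × 10⁻²² kg·m/s.
λ = h/p = 6.626 × 10⁻³⁴ / 1.019 × 10⁻²² = 6.50 × 10⁻¹² m = 6500 fm.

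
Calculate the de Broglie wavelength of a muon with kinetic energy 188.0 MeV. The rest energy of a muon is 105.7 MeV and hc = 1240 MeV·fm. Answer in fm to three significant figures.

λ = 4.53 fm

Total energy E = KE + m₀c² = 188.0 + 105.7 = 293.7 MeV.
(pc)² = E² − (m₀c²)² = (293.7)² − (105.7)² = 7.509 × 10⁴ MeV², so pc = 274.0 MeV.
λ = hc/(pc) = 1240 MeV·fm / 274.0 MeV = 4.53 fm.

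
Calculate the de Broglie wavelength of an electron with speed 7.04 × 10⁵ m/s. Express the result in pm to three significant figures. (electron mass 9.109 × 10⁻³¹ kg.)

λ = 1030 pm

p = mv = 9.109 × 10⁻³¹ × 7.04 × 10⁵ = 6.413 × 10⁻²⁵ kg·m/s.
λ = h/p = 6.626 × 10⁻³⁴ / 6.413 × 10⁻²⁵ = 1.03 × 10⁻⁹ m = 1030 pm.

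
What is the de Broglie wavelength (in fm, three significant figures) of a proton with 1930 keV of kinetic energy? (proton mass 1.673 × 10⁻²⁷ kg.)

λ = 20.6 fm

KE = 1930 keV = 3.092 × 10⁻¹³ J.
p = √(2mKE) = √(2 × 1.673 × 10⁻²⁷ × 3.092 × 10⁻¹³) = 3.216 × 10⁻²⁰ kg·m/s.
λ = h/p = 6.626 × 10⁻³⁴ / 3.216 × 10⁻²⁰ = 2.06 × 10⁻¹⁴ m = 20.6 fm.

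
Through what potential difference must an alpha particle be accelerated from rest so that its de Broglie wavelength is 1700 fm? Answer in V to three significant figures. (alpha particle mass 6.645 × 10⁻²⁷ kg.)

V = 35.7 V

p = h/λ = 6.626 × 10⁻³⁴ / 1.700 × 10⁻¹² = 3.898 × 10⁻²² kg·m/s.
KE = p²/(2m) = 1.143 × 10⁻¹⁷ J.
V = KE/2e = 1.143 × 10⁻¹⁷ / (2 × 1.602 × 10⁻¹⁹) = 35.7 V.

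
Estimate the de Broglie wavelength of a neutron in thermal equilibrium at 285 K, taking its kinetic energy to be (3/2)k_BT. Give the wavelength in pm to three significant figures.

λ = 149 pm

KE = (3/2)k_BT = 1.5 × 1.381 × 10⁻²³ × 285 = 5.904 × 10⁻²¹ J.
p = √(2mKE) = √(2 × 1.675 × 10⁻²⁷ × 5.904 × 10⁻²¹) = 4.447 × 10⁻²⁴ kg·m/s.
λ = h/p = 1.49 × 10⁻¹⁰ m = 149 pm.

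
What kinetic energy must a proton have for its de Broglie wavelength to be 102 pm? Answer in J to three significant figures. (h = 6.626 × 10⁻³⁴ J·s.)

p = h/λ = 6.626 × 10⁻³⁴ / 1.020 × 10⁻¹⁰ = 6.496 × 10⁻²⁴ kg·m/s.
KE = p²/(2m) = (6.496 × 10⁻²⁴)² / (2 × 1.673 × 10⁻²⁷) = 1.261 × 10⁻²⁰ J = 1.26 × 10⁻²⁰ J.

KE = 1.26 × 10⁻²⁰ J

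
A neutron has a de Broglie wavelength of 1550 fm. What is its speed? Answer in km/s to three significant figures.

p = h/λ = 6.626 × 10⁻³⁴ / 1.550 × 10⁻¹² = 4.275 × 10⁻²² kg·m/s.
v = p/m = 4.275 × 10⁻²² / 1.675 × 10⁻²⁷ = 2.55 × 10⁵ m/s = 255 km/s.

v = 255 km/s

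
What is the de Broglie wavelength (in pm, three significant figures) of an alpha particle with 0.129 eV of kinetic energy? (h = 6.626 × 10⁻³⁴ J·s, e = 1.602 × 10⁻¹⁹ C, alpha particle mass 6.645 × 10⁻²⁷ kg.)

λ = 40.0 pm

KE = 0.129 eV = 2.067 × 10⁻²⁰ J.
p = √(2mKE) = √(2 × 6.645 × 10⁻²⁷ × 2.067 × 10⁻²⁰) = 1.657 × 10⁻²³ kg·m/s.
λ = h/p = 6.626 × 10⁻³⁴ / 1.657 × 10⁻²³ = 4.00 × 10⁻¹¹ m = 40.0 pm.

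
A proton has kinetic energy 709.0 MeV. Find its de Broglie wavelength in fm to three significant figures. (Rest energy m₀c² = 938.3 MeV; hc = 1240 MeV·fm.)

Total energy E = KE + m₀c² = 709.0 + 938.3 = 1647.3 MeV.
(pc)² = E² − (m₀c²)² = (1647.3)² − (938.3)² = 1.833 × 10⁶ MeV², so pc = 1354 MeV.
λ = hc/(pc) = 1240 MeV·fm / 1354 MeV = 0.916 fm.

λ = 0.916 fm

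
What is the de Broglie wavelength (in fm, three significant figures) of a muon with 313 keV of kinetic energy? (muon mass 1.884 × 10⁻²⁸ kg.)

KE = 313 keV = 5.014 × 10⁻¹⁴ J.
p = √(2mKE) = √(2 × 1.884 × 10⁻²⁸ × 5.014 × 10⁻¹⁴) = 4.347 × 10⁻²¹ kg·m/s.
λ = h/p = 6.626 × 10⁻³⁴ / 4.347 × 10⁻²¹ = 1.52 × 10⁻¹³ m = 152 fm.

λ = 152 fm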